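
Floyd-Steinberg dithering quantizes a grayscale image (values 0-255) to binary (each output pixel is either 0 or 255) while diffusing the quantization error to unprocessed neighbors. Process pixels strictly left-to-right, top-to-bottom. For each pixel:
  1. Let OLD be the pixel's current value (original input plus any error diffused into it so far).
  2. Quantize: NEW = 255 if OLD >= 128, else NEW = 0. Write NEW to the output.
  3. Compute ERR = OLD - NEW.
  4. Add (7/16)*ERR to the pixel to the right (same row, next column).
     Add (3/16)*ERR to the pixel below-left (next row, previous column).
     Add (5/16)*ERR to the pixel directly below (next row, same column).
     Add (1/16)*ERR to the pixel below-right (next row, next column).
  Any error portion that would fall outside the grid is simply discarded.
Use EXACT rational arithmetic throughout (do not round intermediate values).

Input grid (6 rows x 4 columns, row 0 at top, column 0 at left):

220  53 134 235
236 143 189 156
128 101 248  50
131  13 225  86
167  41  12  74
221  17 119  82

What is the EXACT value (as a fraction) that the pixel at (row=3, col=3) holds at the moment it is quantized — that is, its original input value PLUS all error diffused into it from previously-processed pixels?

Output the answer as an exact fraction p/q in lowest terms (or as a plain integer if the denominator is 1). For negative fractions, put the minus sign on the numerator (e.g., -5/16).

Answer: 9413299685371/68719476736

Derivation:
(0,0): OLD=220 → NEW=255, ERR=-35
(0,1): OLD=603/16 → NEW=0, ERR=603/16
(0,2): OLD=38525/256 → NEW=255, ERR=-26755/256
(0,3): OLD=775275/4096 → NEW=255, ERR=-269205/4096
(1,0): OLD=59425/256 → NEW=255, ERR=-5855/256
(1,1): OLD=251879/2048 → NEW=0, ERR=251879/2048
(1,2): OLD=13118963/65536 → NEW=255, ERR=-3592717/65536
(1,3): OLD=110043157/1048576 → NEW=0, ERR=110043157/1048576
(2,0): OLD=4715741/32768 → NEW=255, ERR=-3640099/32768
(2,1): OLD=82968399/1048576 → NEW=0, ERR=82968399/1048576
(2,2): OLD=614150315/2097152 → NEW=255, ERR=79376555/2097152
(2,3): OLD=3218822111/33554432 → NEW=0, ERR=3218822111/33554432
(3,0): OLD=1864304653/16777216 → NEW=0, ERR=1864304653/16777216
(3,1): OLD=23218572051/268435456 → NEW=0, ERR=23218572051/268435456
(3,2): OLD=1278190281965/4294967296 → NEW=255, ERR=182973621485/4294967296
(3,3): OLD=9413299685371/68719476736 → NEW=255, ERR=-8110166882309/68719476736
Target (3,3): original=86, with diffused error = 9413299685371/68719476736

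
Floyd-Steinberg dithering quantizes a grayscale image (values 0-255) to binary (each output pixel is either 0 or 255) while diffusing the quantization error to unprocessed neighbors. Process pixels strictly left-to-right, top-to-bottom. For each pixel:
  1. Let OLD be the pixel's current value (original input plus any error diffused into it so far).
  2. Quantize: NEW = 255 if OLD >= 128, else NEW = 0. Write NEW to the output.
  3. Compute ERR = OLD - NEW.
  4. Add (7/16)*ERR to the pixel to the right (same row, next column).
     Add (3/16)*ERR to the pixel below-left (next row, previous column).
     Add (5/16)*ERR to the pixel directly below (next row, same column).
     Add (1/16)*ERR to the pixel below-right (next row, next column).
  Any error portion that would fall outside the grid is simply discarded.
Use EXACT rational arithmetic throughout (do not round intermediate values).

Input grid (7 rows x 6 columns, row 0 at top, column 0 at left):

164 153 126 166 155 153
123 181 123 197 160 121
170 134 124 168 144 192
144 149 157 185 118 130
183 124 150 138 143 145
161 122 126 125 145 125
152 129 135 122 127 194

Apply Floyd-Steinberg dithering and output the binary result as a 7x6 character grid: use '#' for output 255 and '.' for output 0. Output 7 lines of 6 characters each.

(0,0): OLD=164 → NEW=255, ERR=-91
(0,1): OLD=1811/16 → NEW=0, ERR=1811/16
(0,2): OLD=44933/256 → NEW=255, ERR=-20347/256
(0,3): OLD=537507/4096 → NEW=255, ERR=-506973/4096
(0,4): OLD=6609269/65536 → NEW=0, ERR=6609269/65536
(0,5): OLD=206697011/1048576 → NEW=255, ERR=-60689869/1048576
(1,0): OLD=29641/256 → NEW=0, ERR=29641/256
(1,1): OLD=504703/2048 → NEW=255, ERR=-17537/2048
(1,2): OLD=5130347/65536 → NEW=0, ERR=5130347/65536
(1,3): OLD=54135759/262144 → NEW=255, ERR=-12710961/262144
(1,4): OLD=2545334477/16777216 → NEW=255, ERR=-1732855603/16777216
(1,5): OLD=17187484299/268435456 → NEW=0, ERR=17187484299/268435456
(2,0): OLD=6703589/32768 → NEW=255, ERR=-1652251/32768
(2,1): OLD=137550887/1048576 → NEW=255, ERR=-129835993/1048576
(2,2): OLD=1420440117/16777216 → NEW=0, ERR=1420440117/16777216
(2,3): OLD=23543765965/134217728 → NEW=255, ERR=-10681754675/134217728
(2,4): OLD=368848705767/4294967296 → NEW=0, ERR=368848705767/4294967296
(2,5): OLD=16707468183233/68719476736 → NEW=255, ERR=-815998384447/68719476736
(3,0): OLD=1762050965/16777216 → NEW=0, ERR=1762050965/16777216
(3,1): OLD=22679864049/134217728 → NEW=255, ERR=-11545656591/134217728
(3,2): OLD=132244335075/1073741824 → NEW=0, ERR=132244335075/1073741824
(3,3): OLD=16177042617513/68719476736 → NEW=255, ERR=-1346423950167/68719476736
(3,4): OLD=70954123670409/549755813888 → NEW=255, ERR=-69233608871031/549755813888
(3,5): OLD=673429529750119/8796093022208 → NEW=0, ERR=673429529750119/8796093022208
(4,0): OLD=428834576411/2147483648 → NEW=255, ERR=-118773753829/2147483648
(4,1): OLD=3524547287519/34359738368 → NEW=0, ERR=3524547287519/34359738368
(4,2): OLD=246637945390573/1099511627776 → NEW=255, ERR=-33737519692307/1099511627776
(4,3): OLD=1803861666160513/17592186044416 → NEW=0, ERR=1803861666160513/17592186044416
(4,4): OLD=45496468560640401/281474976710656 → NEW=255, ERR=-26279650500576879/281474976710656
(4,5): OLD=541365509482734935/4503599627370496 → NEW=0, ERR=541365509482734935/4503599627370496
(5,0): OLD=89582427592205/549755813888 → NEW=255, ERR=-50605304949235/549755813888
(5,1): OLD=1839675273095133/17592186044416 → NEW=0, ERR=1839675273095133/17592186044416
(5,2): OLD=26430362805757647/140737488355328 → NEW=255, ERR=-9457696724850993/140737488355328
(5,3): OLD=487375376023277909/4503599627370496 → NEW=0, ERR=487375376023277909/4503599627370496
(5,4): OLD=1730436480325205237/9007199254740992 → NEW=255, ERR=-566399329633747723/9007199254740992
(5,5): OLD=18622309480854639161/144115188075855872 → NEW=255, ERR=-18127063478488608199/144115188075855872
(6,0): OLD=40206373487427511/281474976710656 → NEW=255, ERR=-31569745573789769/281474976710656
(6,1): OLD=424494058278761963/4503599627370496 → NEW=0, ERR=424494058278761963/4503599627370496
(6,2): OLD=3279771281269408499/18014398509481984 → NEW=255, ERR=-1313900338648497421/18014398509481984
(6,3): OLD=31105329881851495559/288230376151711744 → NEW=0, ERR=31105329881851495559/288230376151711744
(6,4): OLD=635227183966397234023/4611686018427387904 → NEW=255, ERR=-540752750732586681497/4611686018427387904
(6,5): OLD=7339077532739849137521/73786976294838206464 → NEW=0, ERR=7339077532739849137521/73786976294838206464
Row 0: #.##.#
Row 1: .#.##.
Row 2: ##.#.#
Row 3: .#.##.
Row 4: #.#.#.
Row 5: #.#.##
Row 6: #.#.#.

Answer: #.##.#
.#.##.
##.#.#
.#.##.
#.#.#.
#.#.##
#.#.#.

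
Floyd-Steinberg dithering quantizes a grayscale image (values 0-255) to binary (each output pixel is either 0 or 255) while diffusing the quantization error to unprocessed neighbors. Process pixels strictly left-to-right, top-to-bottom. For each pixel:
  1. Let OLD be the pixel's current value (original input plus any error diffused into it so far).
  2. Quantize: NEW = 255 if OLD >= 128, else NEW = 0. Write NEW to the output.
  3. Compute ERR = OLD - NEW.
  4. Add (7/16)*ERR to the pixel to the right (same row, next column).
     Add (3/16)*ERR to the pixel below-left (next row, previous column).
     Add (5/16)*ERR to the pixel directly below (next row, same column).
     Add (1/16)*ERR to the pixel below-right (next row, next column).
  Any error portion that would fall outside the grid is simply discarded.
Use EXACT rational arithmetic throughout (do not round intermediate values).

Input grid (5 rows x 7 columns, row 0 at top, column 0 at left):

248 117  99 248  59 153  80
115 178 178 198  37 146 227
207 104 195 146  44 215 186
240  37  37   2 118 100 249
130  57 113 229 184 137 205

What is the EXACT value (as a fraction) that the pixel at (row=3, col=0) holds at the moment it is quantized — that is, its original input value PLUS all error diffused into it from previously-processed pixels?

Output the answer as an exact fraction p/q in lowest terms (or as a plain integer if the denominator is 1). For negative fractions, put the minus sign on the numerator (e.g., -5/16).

Answer: 3561556265/16777216

Derivation:
(0,0): OLD=248 → NEW=255, ERR=-7
(0,1): OLD=1823/16 → NEW=0, ERR=1823/16
(0,2): OLD=38105/256 → NEW=255, ERR=-27175/256
(0,3): OLD=825583/4096 → NEW=255, ERR=-218897/4096
(0,4): OLD=2334345/65536 → NEW=0, ERR=2334345/65536
(0,5): OLD=176772543/1048576 → NEW=255, ERR=-90614337/1048576
(0,6): OLD=707876921/16777216 → NEW=0, ERR=707876921/16777216
(1,0): OLD=34349/256 → NEW=255, ERR=-30931/256
(1,1): OLD=287547/2048 → NEW=255, ERR=-234693/2048
(1,2): OLD=6015703/65536 → NEW=0, ERR=6015703/65536
(1,3): OLD=58065611/262144 → NEW=255, ERR=-8781109/262144
(1,4): OLD=233752897/16777216 → NEW=0, ERR=233752897/16777216
(1,5): OLD=18149961489/134217728 → NEW=255, ERR=-16075559151/134217728
(1,6): OLD=391666315743/2147483648 → NEW=255, ERR=-155942014497/2147483648
(2,0): OLD=4841657/32768 → NEW=255, ERR=-3514183/32768
(2,1): OLD=32431235/1048576 → NEW=0, ERR=32431235/1048576
(2,2): OLD=3754295881/16777216 → NEW=255, ERR=-523894199/16777216
(2,3): OLD=17477820481/134217728 → NEW=255, ERR=-16747700159/134217728
(2,4): OLD=-33058554991/1073741824 → NEW=0, ERR=-33058554991/1073741824
(2,5): OLD=5200573574491/34359738368 → NEW=255, ERR=-3561159709349/34359738368
(2,6): OLD=60735759115309/549755813888 → NEW=0, ERR=60735759115309/549755813888
(3,0): OLD=3561556265/16777216 → NEW=255, ERR=-716633815/16777216
Target (3,0): original=240, with diffused error = 3561556265/16777216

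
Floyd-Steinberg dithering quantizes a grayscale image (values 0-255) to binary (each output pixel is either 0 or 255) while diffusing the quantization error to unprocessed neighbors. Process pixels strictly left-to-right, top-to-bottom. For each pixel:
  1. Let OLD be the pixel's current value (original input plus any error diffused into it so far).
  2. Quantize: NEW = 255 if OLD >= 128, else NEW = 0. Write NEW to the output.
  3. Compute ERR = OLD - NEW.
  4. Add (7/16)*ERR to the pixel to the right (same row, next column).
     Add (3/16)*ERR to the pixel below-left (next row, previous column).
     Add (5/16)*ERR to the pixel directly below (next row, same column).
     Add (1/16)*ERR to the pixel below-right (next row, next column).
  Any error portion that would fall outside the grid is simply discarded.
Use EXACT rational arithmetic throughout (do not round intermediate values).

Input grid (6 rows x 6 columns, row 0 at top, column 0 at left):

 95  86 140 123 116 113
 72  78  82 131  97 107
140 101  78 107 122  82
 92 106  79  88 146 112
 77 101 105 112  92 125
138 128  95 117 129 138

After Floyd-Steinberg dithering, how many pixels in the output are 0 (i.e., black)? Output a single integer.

Answer: 21

Derivation:
(0,0): OLD=95 → NEW=0, ERR=95
(0,1): OLD=2041/16 → NEW=0, ERR=2041/16
(0,2): OLD=50127/256 → NEW=255, ERR=-15153/256
(0,3): OLD=397737/4096 → NEW=0, ERR=397737/4096
(0,4): OLD=10386335/65536 → NEW=255, ERR=-6325345/65536
(0,5): OLD=74211673/1048576 → NEW=0, ERR=74211673/1048576
(1,0): OLD=32155/256 → NEW=0, ERR=32155/256
(1,1): OLD=343357/2048 → NEW=255, ERR=-178883/2048
(1,2): OLD=3373057/65536 → NEW=0, ERR=3373057/65536
(1,3): OLD=42484653/262144 → NEW=255, ERR=-24362067/262144
(1,4): OLD=763680167/16777216 → NEW=0, ERR=763680167/16777216
(1,5): OLD=38386000481/268435456 → NEW=255, ERR=-30065040799/268435456
(2,0): OLD=5337071/32768 → NEW=255, ERR=-3018769/32768
(2,1): OLD=53372981/1048576 → NEW=0, ERR=53372981/1048576
(2,2): OLD=1568145375/16777216 → NEW=0, ERR=1568145375/16777216
(2,3): OLD=17529146535/134217728 → NEW=255, ERR=-16696374105/134217728
(2,4): OLD=236189306997/4294967296 → NEW=0, ERR=236189306997/4294967296
(2,5): OLD=5078621100163/68719476736 → NEW=0, ERR=5078621100163/68719476736
(3,0): OLD=1220619775/16777216 → NEW=0, ERR=1220619775/16777216
(3,1): OLD=22213580819/134217728 → NEW=255, ERR=-12011939821/134217728
(3,2): OLD=52518031849/1073741824 → NEW=0, ERR=52518031849/1073741824
(3,3): OLD=5956412124731/68719476736 → NEW=0, ERR=5956412124731/68719476736
(3,4): OLD=113903023423451/549755813888 → NEW=255, ERR=-26284709117989/549755813888
(3,5): OLD=1034546529963509/8796093022208 → NEW=0, ERR=1034546529963509/8796093022208
(4,0): OLD=178145212433/2147483648 → NEW=0, ERR=178145212433/2147483648
(4,1): OLD=4227742398813/34359738368 → NEW=0, ERR=4227742398813/34359738368
(4,2): OLD=203162007877383/1099511627776 → NEW=255, ERR=-77213457205497/1099511627776
(4,3): OLD=1802413816420035/17592186044416 → NEW=0, ERR=1802413816420035/17592186044416
(4,4): OLD=42039161797154547/281474976710656 → NEW=255, ERR=-29736957264062733/281474976710656
(4,5): OLD=506860926298623941/4503599627370496 → NEW=0, ERR=506860926298623941/4503599627370496
(5,0): OLD=102801146507623/549755813888 → NEW=255, ERR=-37386586033817/549755813888
(5,1): OLD=2264396370171095/17592186044416 → NEW=255, ERR=-2221611071154985/17592186044416
(5,2): OLD=6291807135220013/140737488355328 → NEW=0, ERR=6291807135220013/140737488355328
(5,3): OLD=650222044772235583/4503599627370496 → NEW=255, ERR=-498195860207240897/4503599627370496
(5,4): OLD=676387843027049951/9007199254740992 → NEW=0, ERR=676387843027049951/9007199254740992
(5,5): OLD=28739637486193691947/144115188075855872 → NEW=255, ERR=-8009735473149555413/144115188075855872
Output grid:
  Row 0: ..#.#.  (4 black, running=4)
  Row 1: .#.#.#  (3 black, running=7)
  Row 2: #..#..  (4 black, running=11)
  Row 3: .#..#.  (4 black, running=15)
  Row 4: ..#.#.  (4 black, running=19)
  Row 5: ##.#.#  (2 black, running=21)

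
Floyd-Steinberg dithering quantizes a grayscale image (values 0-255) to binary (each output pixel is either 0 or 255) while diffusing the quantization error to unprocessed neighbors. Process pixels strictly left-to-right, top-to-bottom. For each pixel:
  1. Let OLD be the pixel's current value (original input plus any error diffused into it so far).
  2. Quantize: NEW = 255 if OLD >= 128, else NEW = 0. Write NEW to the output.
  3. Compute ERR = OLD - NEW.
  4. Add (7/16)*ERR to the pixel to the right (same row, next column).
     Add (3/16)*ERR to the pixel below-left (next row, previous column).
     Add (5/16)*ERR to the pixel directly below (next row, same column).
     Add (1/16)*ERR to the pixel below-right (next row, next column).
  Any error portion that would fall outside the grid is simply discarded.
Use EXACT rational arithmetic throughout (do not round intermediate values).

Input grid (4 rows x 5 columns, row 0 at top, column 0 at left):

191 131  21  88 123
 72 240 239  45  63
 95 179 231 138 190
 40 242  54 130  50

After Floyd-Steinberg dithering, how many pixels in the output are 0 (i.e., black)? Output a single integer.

(0,0): OLD=191 → NEW=255, ERR=-64
(0,1): OLD=103 → NEW=0, ERR=103
(0,2): OLD=1057/16 → NEW=0, ERR=1057/16
(0,3): OLD=29927/256 → NEW=0, ERR=29927/256
(0,4): OLD=713297/4096 → NEW=255, ERR=-331183/4096
(1,0): OLD=1141/16 → NEW=0, ERR=1141/16
(1,1): OLD=39907/128 → NEW=255, ERR=7267/128
(1,2): OLD=1281391/4096 → NEW=255, ERR=236911/4096
(1,3): OLD=1569675/16384 → NEW=0, ERR=1569675/16384
(1,4): OLD=22794465/262144 → NEW=0, ERR=22794465/262144
(2,0): OLD=262001/2048 → NEW=0, ERR=262001/2048
(2,1): OLD=17564507/65536 → NEW=255, ERR=852827/65536
(2,2): OLD=289700529/1048576 → NEW=255, ERR=22313649/1048576
(2,3): OLD=3307930147/16777216 → NEW=255, ERR=-970259933/16777216
(2,4): OLD=53112493109/268435456 → NEW=255, ERR=-15338548171/268435456
(3,0): OLD=86421681/1048576 → NEW=0, ERR=86421681/1048576
(3,1): OLD=2467174829/8388608 → NEW=255, ERR=328079789/8388608
(3,2): OLD=18181267503/268435456 → NEW=0, ERR=18181267503/268435456
(3,3): OLD=70961309499/536870912 → NEW=255, ERR=-65940773061/536870912
(3,4): OLD=-216522481393/8589934592 → NEW=0, ERR=-216522481393/8589934592
Output grid:
  Row 0: #...#  (3 black, running=3)
  Row 1: .##..  (3 black, running=6)
  Row 2: .####  (1 black, running=7)
  Row 3: .#.#.  (3 black, running=10)

Answer: 10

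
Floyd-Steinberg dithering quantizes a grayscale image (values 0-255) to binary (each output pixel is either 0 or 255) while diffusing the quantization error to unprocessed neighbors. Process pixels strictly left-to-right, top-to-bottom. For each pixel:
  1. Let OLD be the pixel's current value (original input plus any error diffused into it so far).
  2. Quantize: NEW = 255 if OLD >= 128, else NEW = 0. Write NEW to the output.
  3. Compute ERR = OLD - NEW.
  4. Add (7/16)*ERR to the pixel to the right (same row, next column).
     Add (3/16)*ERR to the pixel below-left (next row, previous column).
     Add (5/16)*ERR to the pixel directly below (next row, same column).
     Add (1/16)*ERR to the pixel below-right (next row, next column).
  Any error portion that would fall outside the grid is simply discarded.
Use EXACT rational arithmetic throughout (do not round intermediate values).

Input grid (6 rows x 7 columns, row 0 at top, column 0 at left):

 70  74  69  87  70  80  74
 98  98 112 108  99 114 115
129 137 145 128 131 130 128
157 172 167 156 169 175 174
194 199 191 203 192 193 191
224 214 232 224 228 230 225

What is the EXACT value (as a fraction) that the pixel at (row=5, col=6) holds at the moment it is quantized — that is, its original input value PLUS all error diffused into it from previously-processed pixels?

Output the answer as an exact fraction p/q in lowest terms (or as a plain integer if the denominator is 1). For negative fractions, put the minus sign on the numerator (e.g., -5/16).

Answer: 215715977762342334535/1152921504606846976

Derivation:
(0,0): OLD=70 → NEW=0, ERR=70
(0,1): OLD=837/8 → NEW=0, ERR=837/8
(0,2): OLD=14691/128 → NEW=0, ERR=14691/128
(0,3): OLD=281013/2048 → NEW=255, ERR=-241227/2048
(0,4): OLD=605171/32768 → NEW=0, ERR=605171/32768
(0,5): OLD=46179237/524288 → NEW=0, ERR=46179237/524288
(0,6): OLD=944011651/8388608 → NEW=0, ERR=944011651/8388608
(1,0): OLD=17855/128 → NEW=255, ERR=-14785/128
(1,1): OLD=108601/1024 → NEW=0, ERR=108601/1024
(1,2): OLD=5856301/32768 → NEW=255, ERR=-2499539/32768
(1,3): OLD=6351145/131072 → NEW=0, ERR=6351145/131072
(1,4): OLD=1133501531/8388608 → NEW=255, ERR=-1005593509/8388608
(1,5): OLD=7471482059/67108864 → NEW=0, ERR=7471482059/67108864
(1,6): OLD=219452092549/1073741824 → NEW=255, ERR=-54352072571/1073741824
(2,0): OLD=1847939/16384 → NEW=0, ERR=1847939/16384
(2,1): OLD=103791185/524288 → NEW=255, ERR=-29902255/524288
(2,2): OLD=938886707/8388608 → NEW=0, ERR=938886707/8388608
(2,3): OLD=11063890011/67108864 → NEW=255, ERR=-6048870309/67108864
(2,4): OLD=41880289419/536870912 → NEW=0, ERR=41880289419/536870912
(2,5): OLD=3125653423641/17179869184 → NEW=255, ERR=-1255213218279/17179869184
(2,6): OLD=23962413162303/274877906944 → NEW=0, ERR=23962413162303/274877906944
(3,0): OLD=1522974931/8388608 → NEW=255, ERR=-616120109/8388608
(3,1): OLD=10071616471/67108864 → NEW=255, ERR=-7041143849/67108864
(3,2): OLD=72804123189/536870912 → NEW=255, ERR=-64097959371/536870912
(3,3): OLD=208779721475/2147483648 → NEW=0, ERR=208779721475/2147483648
(3,4): OLD=59532726529235/274877906944 → NEW=255, ERR=-10561139741485/274877906944
(3,5): OLD=344321525729961/2199023255552 → NEW=255, ERR=-216429404435799/2199023255552
(3,6): OLD=5404904146958583/35184372088832 → NEW=255, ERR=-3567110735693577/35184372088832
(4,0): OLD=162537677949/1073741824 → NEW=255, ERR=-111266487171/1073741824
(4,1): OLD=1613185919321/17179869184 → NEW=0, ERR=1613185919321/17179869184
(4,2): OLD=56746488652247/274877906944 → NEW=255, ERR=-13347377618473/274877906944
(4,3): OLD=434244622873197/2199023255552 → NEW=255, ERR=-126506307292563/2199023255552
(4,4): OLD=2505955960915703/17592186044416 → NEW=255, ERR=-1980051480410377/17592186044416
(4,5): OLD=51561109835713207/562949953421312 → NEW=0, ERR=51561109835713207/562949953421312
(4,6): OLD=1740528040114471217/9007199254740992 → NEW=255, ERR=-556307769844481743/9007199254740992
(5,0): OLD=57510889939739/274877906944 → NEW=255, ERR=-12582976330981/274877906944
(5,1): OLD=456814819516937/2199023255552 → NEW=255, ERR=-103936110648823/2199023255552
(5,2): OLD=3364147660561871/17592186044416 → NEW=255, ERR=-1121859780764209/17592186044416
(5,3): OLD=21671368708660779/140737488355328 → NEW=255, ERR=-14216690821947861/140737488355328
(5,4): OLD=1461063565040989241/9007199254740992 → NEW=255, ERR=-835772244917963719/9007199254740992
(5,5): OLD=14369133331187301417/72057594037927936 → NEW=255, ERR=-4005553148484322263/72057594037927936
(5,6): OLD=215715977762342334535/1152921504606846976 → NEW=255, ERR=-78279005912403644345/1152921504606846976
Target (5,6): original=225, with diffused error = 215715977762342334535/1152921504606846976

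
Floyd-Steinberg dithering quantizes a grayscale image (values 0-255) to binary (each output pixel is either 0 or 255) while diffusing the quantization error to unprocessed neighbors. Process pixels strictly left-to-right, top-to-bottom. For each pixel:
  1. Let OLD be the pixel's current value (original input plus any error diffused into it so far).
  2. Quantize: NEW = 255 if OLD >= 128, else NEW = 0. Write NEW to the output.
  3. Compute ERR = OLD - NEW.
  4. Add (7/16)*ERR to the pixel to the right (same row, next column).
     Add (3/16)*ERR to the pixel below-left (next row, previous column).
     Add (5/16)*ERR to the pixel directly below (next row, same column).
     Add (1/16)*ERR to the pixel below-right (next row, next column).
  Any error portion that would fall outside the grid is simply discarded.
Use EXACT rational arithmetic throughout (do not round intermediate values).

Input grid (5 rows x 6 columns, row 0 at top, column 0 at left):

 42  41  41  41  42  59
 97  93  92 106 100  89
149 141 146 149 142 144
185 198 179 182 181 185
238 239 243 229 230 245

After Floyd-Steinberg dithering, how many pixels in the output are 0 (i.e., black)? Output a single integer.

(0,0): OLD=42 → NEW=0, ERR=42
(0,1): OLD=475/8 → NEW=0, ERR=475/8
(0,2): OLD=8573/128 → NEW=0, ERR=8573/128
(0,3): OLD=143979/2048 → NEW=0, ERR=143979/2048
(0,4): OLD=2384109/32768 → NEW=0, ERR=2384109/32768
(0,5): OLD=47621755/524288 → NEW=0, ERR=47621755/524288
(1,0): OLD=15521/128 → NEW=0, ERR=15521/128
(1,1): OLD=184103/1024 → NEW=255, ERR=-77017/1024
(1,2): OLD=3175795/32768 → NEW=0, ERR=3175795/32768
(1,3): OLD=24667607/131072 → NEW=255, ERR=-8755753/131072
(1,4): OLD=964152325/8388608 → NEW=0, ERR=964152325/8388608
(1,5): OLD=23114516371/134217728 → NEW=255, ERR=-11111004269/134217728
(2,0): OLD=2831005/16384 → NEW=255, ERR=-1346915/16384
(2,1): OLD=56245839/524288 → NEW=0, ERR=56245839/524288
(2,2): OLD=1728019501/8388608 → NEW=255, ERR=-411075539/8388608
(2,3): OLD=9012266117/67108864 → NEW=255, ERR=-8100494203/67108864
(2,4): OLD=226369041295/2147483648 → NEW=0, ERR=226369041295/2147483648
(2,5): OLD=5890328267737/34359738368 → NEW=255, ERR=-2871405016103/34359738368
(3,0): OLD=1505123597/8388608 → NEW=255, ERR=-633971443/8388608
(3,1): OLD=12357065033/67108864 → NEW=255, ERR=-4755695287/67108864
(3,2): OLD=62682441355/536870912 → NEW=0, ERR=62682441355/536870912
(3,3): OLD=7286373454337/34359738368 → NEW=255, ERR=-1475359829503/34359738368
(3,4): OLD=47263069365281/274877906944 → NEW=255, ERR=-22830796905439/274877906944
(3,5): OLD=567942062857807/4398046511104 → NEW=255, ERR=-553559797473713/4398046511104
(4,0): OLD=215924610531/1073741824 → NEW=255, ERR=-57879554589/1073741824
(4,1): OLD=3615322533319/17179869184 → NEW=255, ERR=-765544108601/17179869184
(4,2): OLD=136070431012517/549755813888 → NEW=255, ERR=-4117301528923/549755813888
(4,3): OLD=1794657443537817/8796093022208 → NEW=255, ERR=-448346277125223/8796093022208
(4,4): OLD=21879219975783593/140737488355328 → NEW=255, ERR=-14008839554825047/140737488355328
(4,5): OLD=353370141857731583/2251799813685248 → NEW=255, ERR=-220838810632006657/2251799813685248
Output grid:
  Row 0: ......  (6 black, running=6)
  Row 1: .#.#.#  (3 black, running=9)
  Row 2: #.##.#  (2 black, running=11)
  Row 3: ##.###  (1 black, running=12)
  Row 4: ######  (0 black, running=12)

Answer: 12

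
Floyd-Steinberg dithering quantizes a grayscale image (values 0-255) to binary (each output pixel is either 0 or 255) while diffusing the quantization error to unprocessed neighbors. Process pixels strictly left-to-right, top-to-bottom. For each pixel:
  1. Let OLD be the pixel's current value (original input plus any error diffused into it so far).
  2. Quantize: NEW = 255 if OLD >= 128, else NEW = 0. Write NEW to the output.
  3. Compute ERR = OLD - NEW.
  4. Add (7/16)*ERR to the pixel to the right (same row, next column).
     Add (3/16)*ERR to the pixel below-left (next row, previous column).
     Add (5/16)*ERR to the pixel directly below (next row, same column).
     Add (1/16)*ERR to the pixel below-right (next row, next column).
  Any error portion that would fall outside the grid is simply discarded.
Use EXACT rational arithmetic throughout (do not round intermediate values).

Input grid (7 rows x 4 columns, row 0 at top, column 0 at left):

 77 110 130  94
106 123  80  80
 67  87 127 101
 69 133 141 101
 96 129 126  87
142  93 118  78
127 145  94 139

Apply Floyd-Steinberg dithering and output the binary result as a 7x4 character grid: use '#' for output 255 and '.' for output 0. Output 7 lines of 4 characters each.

(0,0): OLD=77 → NEW=0, ERR=77
(0,1): OLD=2299/16 → NEW=255, ERR=-1781/16
(0,2): OLD=20813/256 → NEW=0, ERR=20813/256
(0,3): OLD=530715/4096 → NEW=255, ERR=-513765/4096
(1,0): OLD=27953/256 → NEW=0, ERR=27953/256
(1,1): OLD=319575/2048 → NEW=255, ERR=-202665/2048
(1,2): OLD=2073379/65536 → NEW=0, ERR=2073379/65536
(1,3): OLD=62626661/1048576 → NEW=0, ERR=62626661/1048576
(2,0): OLD=2705581/32768 → NEW=0, ERR=2705581/32768
(2,1): OLD=110053951/1048576 → NEW=0, ERR=110053951/1048576
(2,2): OLD=393883739/2097152 → NEW=255, ERR=-140890021/2097152
(2,3): OLD=3095382223/33554432 → NEW=0, ERR=3095382223/33554432
(3,0): OLD=1920682717/16777216 → NEW=0, ERR=1920682717/16777216
(3,1): OLD=55954907715/268435456 → NEW=255, ERR=-12496133565/268435456
(3,2): OLD=530410825149/4294967296 → NEW=0, ERR=530410825149/4294967296
(3,3): OLD=12346044786091/68719476736 → NEW=255, ERR=-5177421781589/68719476736
(4,0): OLD=528483077081/4294967296 → NEW=0, ERR=528483077081/4294967296
(4,1): OLD=6823715302155/34359738368 → NEW=255, ERR=-1938017981685/34359738368
(4,2): OLD=135107803830699/1099511627776 → NEW=0, ERR=135107803830699/1099511627776
(4,3): OLD=2197866241390109/17592186044416 → NEW=0, ERR=2197866241390109/17592186044416
(5,0): OLD=93390594710281/549755813888 → NEW=255, ERR=-46797137831159/549755813888
(5,1): OLD=1211445574649695/17592186044416 → NEW=0, ERR=1211445574649695/17592186044416
(5,2): OLD=1815753878075275/8796093022208 → NEW=255, ERR=-427249842587765/8796093022208
(5,3): OLD=29124606455444187/281474976710656 → NEW=0, ERR=29124606455444187/281474976710656
(6,0): OLD=31894116713216957/281474976710656 → NEW=0, ERR=31894116713216957/281474976710656
(6,1): OLD=908220289475237371/4503599627370496 → NEW=255, ERR=-240197615504239109/4503599627370496
(6,2): OLD=5706382110982516717/72057594037927936 → NEW=0, ERR=5706382110982516717/72057594037927936
(6,3): OLD=233980229469718935163/1152921504606846976 → NEW=255, ERR=-60014754205027043717/1152921504606846976
Row 0: .#.#
Row 1: .#..
Row 2: ..#.
Row 3: .#.#
Row 4: .#..
Row 5: #.#.
Row 6: .#.#

Answer: .#.#
.#..
..#.
.#.#
.#..
#.#.
.#.#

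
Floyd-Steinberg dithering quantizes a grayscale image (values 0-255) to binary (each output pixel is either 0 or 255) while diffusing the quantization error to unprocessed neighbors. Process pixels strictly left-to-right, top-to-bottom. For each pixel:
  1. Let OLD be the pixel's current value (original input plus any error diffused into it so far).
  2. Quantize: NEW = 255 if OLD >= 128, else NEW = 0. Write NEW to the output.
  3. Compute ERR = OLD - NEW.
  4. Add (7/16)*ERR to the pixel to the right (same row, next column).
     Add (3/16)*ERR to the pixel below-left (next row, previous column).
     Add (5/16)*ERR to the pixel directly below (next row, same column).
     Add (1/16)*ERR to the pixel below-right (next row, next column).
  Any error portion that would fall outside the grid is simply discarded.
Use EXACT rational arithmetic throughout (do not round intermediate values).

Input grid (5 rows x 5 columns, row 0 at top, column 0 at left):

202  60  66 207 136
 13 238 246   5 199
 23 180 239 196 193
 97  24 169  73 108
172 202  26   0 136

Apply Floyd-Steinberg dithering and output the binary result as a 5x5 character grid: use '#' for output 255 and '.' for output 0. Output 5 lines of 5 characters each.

(0,0): OLD=202 → NEW=255, ERR=-53
(0,1): OLD=589/16 → NEW=0, ERR=589/16
(0,2): OLD=21019/256 → NEW=0, ERR=21019/256
(0,3): OLD=995005/4096 → NEW=255, ERR=-49475/4096
(0,4): OLD=8566571/65536 → NEW=255, ERR=-8145109/65536
(1,0): OLD=855/256 → NEW=0, ERR=855/256
(1,1): OLD=538721/2048 → NEW=255, ERR=16481/2048
(1,2): OLD=18036469/65536 → NEW=255, ERR=1324789/65536
(1,3): OLD=-2124015/262144 → NEW=0, ERR=-2124015/262144
(1,4): OLD=653729811/4194304 → NEW=255, ERR=-415817709/4194304
(2,0): OLD=837307/32768 → NEW=0, ERR=837307/32768
(2,1): OLD=207296185/1048576 → NEW=255, ERR=-60090695/1048576
(2,2): OLD=3678052971/16777216 → NEW=255, ERR=-600137109/16777216
(2,3): OLD=43082038289/268435456 → NEW=255, ERR=-25369002991/268435456
(2,4): OLD=516109008951/4294967296 → NEW=0, ERR=516109008951/4294967296
(3,0): OLD=1581086987/16777216 → NEW=0, ERR=1581086987/16777216
(3,1): OLD=5665547055/134217728 → NEW=0, ERR=5665547055/134217728
(3,2): OLD=665665936181/4294967296 → NEW=255, ERR=-429550724299/4294967296
(3,3): OLD=171854802413/8589934592 → NEW=0, ERR=171854802413/8589934592
(3,4): OLD=20395672585665/137438953472 → NEW=255, ERR=-14651260549695/137438953472
(4,0): OLD=449607308101/2147483648 → NEW=255, ERR=-98001022139/2147483648
(4,1): OLD=12531913615301/68719476736 → NEW=255, ERR=-4991552952379/68719476736
(4,2): OLD=-33692350938325/1099511627776 → NEW=0, ERR=-33692350938325/1099511627776
(4,3): OLD=-587454621637179/17592186044416 → NEW=0, ERR=-587454621637179/17592186044416
(4,4): OLD=25143566364725987/281474976710656 → NEW=0, ERR=25143566364725987/281474976710656
Row 0: #..##
Row 1: .##.#
Row 2: .###.
Row 3: ..#.#
Row 4: ##...

Answer: #..##
.##.#
.###.
..#.#
##...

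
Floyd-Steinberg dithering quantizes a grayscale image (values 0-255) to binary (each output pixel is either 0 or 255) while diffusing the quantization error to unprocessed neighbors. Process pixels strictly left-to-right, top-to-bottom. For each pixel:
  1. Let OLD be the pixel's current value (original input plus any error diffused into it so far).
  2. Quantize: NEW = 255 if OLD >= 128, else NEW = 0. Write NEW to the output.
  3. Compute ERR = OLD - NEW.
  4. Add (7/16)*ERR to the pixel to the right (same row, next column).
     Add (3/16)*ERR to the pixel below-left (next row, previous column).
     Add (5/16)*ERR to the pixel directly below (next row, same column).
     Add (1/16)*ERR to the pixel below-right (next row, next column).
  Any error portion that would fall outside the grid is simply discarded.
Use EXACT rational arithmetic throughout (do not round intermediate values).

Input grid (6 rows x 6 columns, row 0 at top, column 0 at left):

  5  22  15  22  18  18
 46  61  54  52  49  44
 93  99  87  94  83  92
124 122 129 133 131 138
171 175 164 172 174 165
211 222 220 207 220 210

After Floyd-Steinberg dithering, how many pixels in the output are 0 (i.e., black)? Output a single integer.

Answer: 19

Derivation:
(0,0): OLD=5 → NEW=0, ERR=5
(0,1): OLD=387/16 → NEW=0, ERR=387/16
(0,2): OLD=6549/256 → NEW=0, ERR=6549/256
(0,3): OLD=135955/4096 → NEW=0, ERR=135955/4096
(0,4): OLD=2131333/65536 → NEW=0, ERR=2131333/65536
(0,5): OLD=33793699/1048576 → NEW=0, ERR=33793699/1048576
(1,0): OLD=13337/256 → NEW=0, ERR=13337/256
(1,1): OLD=197551/2048 → NEW=0, ERR=197551/2048
(1,2): OLD=7335515/65536 → NEW=0, ERR=7335515/65536
(1,3): OLD=31205375/262144 → NEW=0, ERR=31205375/262144
(1,4): OLD=2002526301/16777216 → NEW=0, ERR=2002526301/16777216
(1,5): OLD=29077961339/268435456 → NEW=0, ERR=29077961339/268435456
(2,0): OLD=4173557/32768 → NEW=0, ERR=4173557/32768
(2,1): OLD=219267799/1048576 → NEW=255, ERR=-48119081/1048576
(2,2): OLD=2185236037/16777216 → NEW=255, ERR=-2092954043/16777216
(2,3): OLD=14226722653/134217728 → NEW=0, ERR=14226722653/134217728
(2,4): OLD=835046694807/4294967296 → NEW=255, ERR=-260169965673/4294967296
(2,5): OLD=7339885740177/68719476736 → NEW=0, ERR=7339885740177/68719476736
(3,0): OLD=2603786661/16777216 → NEW=255, ERR=-1674403419/16777216
(3,1): OLD=6518387137/134217728 → NEW=0, ERR=6518387137/134217728
(3,2): OLD=137728432211/1073741824 → NEW=255, ERR=-136075732909/1073741824
(3,3): OLD=6289539376889/68719476736 → NEW=0, ERR=6289539376889/68719476736
(3,4): OLD=98276470420953/549755813888 → NEW=255, ERR=-41911262120487/549755813888
(3,5): OLD=1180775676222231/8796093022208 → NEW=255, ERR=-1062228044440809/8796093022208
(4,0): OLD=319798728459/2147483648 → NEW=255, ERR=-227809601781/2147483648
(4,1): OLD=3908979937807/34359738368 → NEW=0, ERR=3908979937807/34359738368
(4,2): OLD=213707423898493/1099511627776 → NEW=255, ERR=-66668041184387/1099511627776
(4,3): OLD=2671533738278225/17592186044416 → NEW=255, ERR=-1814473703047855/17592186044416
(4,4): OLD=24806281900879969/281474976710656 → NEW=0, ERR=24806281900879969/281474976710656
(4,5): OLD=725322858506072839/4503599627370496 → NEW=255, ERR=-423095046473403641/4503599627370496
(5,0): OLD=109500648401309/549755813888 → NEW=255, ERR=-30687084140131/549755813888
(5,1): OLD=3784640274282605/17592186044416 → NEW=255, ERR=-701367167043475/17592186044416
(5,2): OLD=24119729015651327/140737488355328 → NEW=255, ERR=-11768330514957313/140737488355328
(5,3): OLD=679682426571898725/4503599627370496 → NEW=255, ERR=-468735478407577755/4503599627370496
(5,4): OLD=1602779310520129669/9007199254740992 → NEW=255, ERR=-694056499438823291/9007199254740992
(5,5): OLD=21968644555952092681/144115188075855872 → NEW=255, ERR=-14780728403391154679/144115188075855872
Output grid:
  Row 0: ......  (6 black, running=6)
  Row 1: ......  (6 black, running=12)
  Row 2: .##.#.  (3 black, running=15)
  Row 3: #.#.##  (2 black, running=17)
  Row 4: #.##.#  (2 black, running=19)
  Row 5: ######  (0 black, running=19)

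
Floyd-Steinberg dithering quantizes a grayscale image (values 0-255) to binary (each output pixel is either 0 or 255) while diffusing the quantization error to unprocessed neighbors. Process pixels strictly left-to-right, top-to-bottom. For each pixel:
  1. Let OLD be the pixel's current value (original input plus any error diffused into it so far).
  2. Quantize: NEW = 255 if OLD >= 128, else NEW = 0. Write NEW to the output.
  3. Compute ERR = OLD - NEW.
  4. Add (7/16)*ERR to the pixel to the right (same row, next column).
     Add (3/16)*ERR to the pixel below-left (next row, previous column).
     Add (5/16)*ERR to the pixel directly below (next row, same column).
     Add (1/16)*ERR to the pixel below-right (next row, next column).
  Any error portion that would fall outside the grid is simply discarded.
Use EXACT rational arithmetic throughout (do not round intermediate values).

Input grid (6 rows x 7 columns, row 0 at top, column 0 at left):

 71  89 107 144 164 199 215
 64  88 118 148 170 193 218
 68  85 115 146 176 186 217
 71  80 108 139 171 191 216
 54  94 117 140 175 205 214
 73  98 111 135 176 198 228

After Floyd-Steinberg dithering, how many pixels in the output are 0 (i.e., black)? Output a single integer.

Answer: 18

Derivation:
(0,0): OLD=71 → NEW=0, ERR=71
(0,1): OLD=1921/16 → NEW=0, ERR=1921/16
(0,2): OLD=40839/256 → NEW=255, ERR=-24441/256
(0,3): OLD=418737/4096 → NEW=0, ERR=418737/4096
(0,4): OLD=13679063/65536 → NEW=255, ERR=-3032617/65536
(0,5): OLD=187438305/1048576 → NEW=255, ERR=-79948575/1048576
(0,6): OLD=3047461415/16777216 → NEW=255, ERR=-1230728665/16777216
(1,0): OLD=27827/256 → NEW=0, ERR=27827/256
(1,1): OLD=326885/2048 → NEW=255, ERR=-195355/2048
(1,2): OLD=4790985/65536 → NEW=0, ERR=4790985/65536
(1,3): OLD=51717589/262144 → NEW=255, ERR=-15129131/262144
(1,4): OLD=2053252639/16777216 → NEW=0, ERR=2053252639/16777216
(1,5): OLD=27658194767/134217728 → NEW=255, ERR=-6567325873/134217728
(1,6): OLD=362717589953/2147483648 → NEW=255, ERR=-184890740287/2147483648
(2,0): OLD=2755239/32768 → NEW=0, ERR=2755239/32768
(2,1): OLD=117942173/1048576 → NEW=0, ERR=117942173/1048576
(2,2): OLD=2856682519/16777216 → NEW=255, ERR=-1421507561/16777216
(2,3): OLD=15892975903/134217728 → NEW=0, ERR=15892975903/134217728
(2,4): OLD=271944983119/1073741824 → NEW=255, ERR=-1859182001/1073741824
(2,5): OLD=5547640835525/34359738368 → NEW=255, ERR=-3214092448315/34359738368
(2,6): OLD=80325869829043/549755813888 → NEW=255, ERR=-59861862712397/549755813888
(3,0): OLD=1985847095/16777216 → NEW=0, ERR=1985847095/16777216
(3,1): OLD=20978649835/134217728 → NEW=255, ERR=-13246870805/134217728
(3,2): OLD=72557680881/1073741824 → NEW=0, ERR=72557680881/1073741824
(3,3): OLD=858767647239/4294967296 → NEW=255, ERR=-236449013241/4294967296
(3,4): OLD=74895954799415/549755813888 → NEW=255, ERR=-65291777742025/549755813888
(3,5): OLD=392673218930325/4398046511104 → NEW=0, ERR=392673218930325/4398046511104
(3,6): OLD=15142482933007499/70368744177664 → NEW=255, ERR=-2801546832296821/70368744177664
(4,0): OLD=155657388377/2147483648 → NEW=0, ERR=155657388377/2147483648
(4,1): OLD=3949201974277/34359738368 → NEW=0, ERR=3949201974277/34359738368
(4,2): OLD=94509097741931/549755813888 → NEW=255, ERR=-45678634799509/549755813888
(4,3): OLD=300824705211657/4398046511104 → NEW=0, ERR=300824705211657/4398046511104
(4,4): OLD=6372263962561995/35184372088832 → NEW=255, ERR=-2599750920090165/35184372088832
(4,5): OLD=209064837488031947/1125899906842624 → NEW=255, ERR=-78039638756837173/1125899906842624
(4,6): OLD=3185204407193701885/18014398509481984 → NEW=255, ERR=-1408467212724204035/18014398509481984
(5,0): OLD=64432371406815/549755813888 → NEW=0, ERR=64432371406815/549755813888
(5,1): OLD=765896130496117/4398046511104 → NEW=255, ERR=-355605729835403/4398046511104
(5,2): OLD=2451258535617475/35184372088832 → NEW=0, ERR=2451258535617475/35184372088832
(5,3): OLD=47233678141113327/281474976710656 → NEW=255, ERR=-24542440920103953/281474976710656
(5,4): OLD=1910277852955164773/18014398509481984 → NEW=0, ERR=1910277852955164773/18014398509481984
(5,5): OLD=29320957119459664149/144115188075855872 → NEW=255, ERR=-7428415839883583211/144115188075855872
(5,6): OLD=407405532951693819035/2305843009213693952 → NEW=255, ERR=-180584434397798138725/2305843009213693952
Output grid:
  Row 0: ..#.###  (3 black, running=3)
  Row 1: .#.#.##  (3 black, running=6)
  Row 2: ..#.###  (3 black, running=9)
  Row 3: .#.##.#  (3 black, running=12)
  Row 4: ..#.###  (3 black, running=15)
  Row 5: .#.#.##  (3 black, running=18)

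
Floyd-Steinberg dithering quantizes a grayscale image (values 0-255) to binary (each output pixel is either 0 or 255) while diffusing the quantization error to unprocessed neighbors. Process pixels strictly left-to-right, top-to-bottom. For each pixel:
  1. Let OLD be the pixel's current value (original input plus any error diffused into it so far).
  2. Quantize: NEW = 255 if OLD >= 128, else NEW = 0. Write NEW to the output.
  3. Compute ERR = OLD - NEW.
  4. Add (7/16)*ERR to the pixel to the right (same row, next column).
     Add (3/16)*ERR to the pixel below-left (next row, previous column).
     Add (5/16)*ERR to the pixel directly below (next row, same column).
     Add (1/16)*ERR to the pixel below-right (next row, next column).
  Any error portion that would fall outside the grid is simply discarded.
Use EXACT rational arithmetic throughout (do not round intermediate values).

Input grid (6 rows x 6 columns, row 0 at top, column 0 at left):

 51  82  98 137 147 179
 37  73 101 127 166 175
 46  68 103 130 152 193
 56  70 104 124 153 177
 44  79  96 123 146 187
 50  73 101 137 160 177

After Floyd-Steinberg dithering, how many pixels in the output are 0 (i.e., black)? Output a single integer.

Answer: 20

Derivation:
(0,0): OLD=51 → NEW=0, ERR=51
(0,1): OLD=1669/16 → NEW=0, ERR=1669/16
(0,2): OLD=36771/256 → NEW=255, ERR=-28509/256
(0,3): OLD=361589/4096 → NEW=0, ERR=361589/4096
(0,4): OLD=12164915/65536 → NEW=255, ERR=-4546765/65536
(0,5): OLD=155867749/1048576 → NEW=255, ERR=-111519131/1048576
(1,0): OLD=18559/256 → NEW=0, ERR=18559/256
(1,1): OLD=244985/2048 → NEW=0, ERR=244985/2048
(1,2): OLD=9280237/65536 → NEW=255, ERR=-7431443/65536
(1,3): OLD=22284393/262144 → NEW=0, ERR=22284393/262144
(1,4): OLD=2803249051/16777216 → NEW=255, ERR=-1474941029/16777216
(1,5): OLD=26566115277/268435456 → NEW=0, ERR=26566115277/268435456
(2,0): OLD=2984643/32768 → NEW=0, ERR=2984643/32768
(2,1): OLD=134742545/1048576 → NEW=255, ERR=-132644335/1048576
(2,2): OLD=597872499/16777216 → NEW=0, ERR=597872499/16777216
(2,3): OLD=19942725019/134217728 → NEW=255, ERR=-14282795621/134217728
(2,4): OLD=437398172241/4294967296 → NEW=0, ERR=437398172241/4294967296
(2,5): OLD=18072350534471/68719476736 → NEW=255, ERR=548883966791/68719476736
(3,0): OLD=1019133971/16777216 → NEW=0, ERR=1019133971/16777216
(3,1): OLD=9317313815/134217728 → NEW=0, ERR=9317313815/134217728
(3,2): OLD=126323767157/1073741824 → NEW=0, ERR=126323767157/1073741824
(3,3): OLD=11238283172767/68719476736 → NEW=255, ERR=-6285183394913/68719476736
(3,4): OLD=76777354803519/549755813888 → NEW=255, ERR=-63410377737921/549755813888
(3,5): OLD=1190978145483857/8796093022208 → NEW=255, ERR=-1052025575179183/8796093022208
(4,0): OLD=163206580797/2147483648 → NEW=0, ERR=163206580797/2147483648
(4,1): OLD=5490642253081/34359738368 → NEW=255, ERR=-3271091030759/34359738368
(4,2): OLD=86096361814651/1099511627776 → NEW=0, ERR=86096361814651/1099511627776
(4,3): OLD=2012592015713927/17592186044416 → NEW=0, ERR=2012592015713927/17592186044416
(4,4): OLD=37116669871513079/281474976710656 → NEW=255, ERR=-34659449189704201/281474976710656
(4,5): OLD=398766780559868513/4503599627370496 → NEW=0, ERR=398766780559868513/4503599627370496
(5,0): OLD=30731044065883/549755813888 → NEW=0, ERR=30731044065883/549755813888
(5,1): OLD=1532940488055307/17592186044416 → NEW=0, ERR=1532940488055307/17592186044416
(5,2): OLD=25205121224364329/140737488355328 → NEW=255, ERR=-10682938306244311/140737488355328
(5,3): OLD=546501694974889811/4503599627370496 → NEW=0, ERR=546501694974889811/4503599627370496
(5,4): OLD=1786686859177341651/9007199254740992 → NEW=255, ERR=-510148950781611309/9007199254740992
(5,5): OLD=24815911065483360879/144115188075855872 → NEW=255, ERR=-11933461893859886481/144115188075855872
Output grid:
  Row 0: ..#.##  (3 black, running=3)
  Row 1: ..#.#.  (4 black, running=7)
  Row 2: .#.#.#  (3 black, running=10)
  Row 3: ...###  (3 black, running=13)
  Row 4: .#..#.  (4 black, running=17)
  Row 5: ..#.##  (3 black, running=20)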